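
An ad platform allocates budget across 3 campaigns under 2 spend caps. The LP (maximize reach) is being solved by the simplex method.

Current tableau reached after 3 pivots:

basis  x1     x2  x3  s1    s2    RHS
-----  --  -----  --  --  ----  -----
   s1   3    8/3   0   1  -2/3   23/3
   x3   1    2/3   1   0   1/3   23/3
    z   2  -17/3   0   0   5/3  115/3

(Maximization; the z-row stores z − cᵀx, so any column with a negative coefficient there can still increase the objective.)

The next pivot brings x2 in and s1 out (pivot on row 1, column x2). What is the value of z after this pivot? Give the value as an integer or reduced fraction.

437/8

Minimum ratio for x2: (23/3)/(8/3) = 23/8.
z changes by −(z-row coeff of x2)·ratio = −(-17/3)·(23/8) = 391/24.
New z = 115/3 + (391/24) = 437/8.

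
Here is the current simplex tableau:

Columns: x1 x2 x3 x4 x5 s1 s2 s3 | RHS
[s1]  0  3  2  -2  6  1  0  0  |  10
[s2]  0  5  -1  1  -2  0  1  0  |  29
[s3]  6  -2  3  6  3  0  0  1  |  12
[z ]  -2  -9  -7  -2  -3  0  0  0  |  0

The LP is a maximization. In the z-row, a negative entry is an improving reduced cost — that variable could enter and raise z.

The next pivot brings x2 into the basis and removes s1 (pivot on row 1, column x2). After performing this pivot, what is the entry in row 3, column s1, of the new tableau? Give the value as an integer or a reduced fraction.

Pivot element is row 1, column x2: 3.
Normalize row 1: new (row 1, s1) = 1/3 = 1/3.
row 3 ← row 3 − (-2)·(new row 1): 0 − (-2)·(1/3) = 2/3.

2/3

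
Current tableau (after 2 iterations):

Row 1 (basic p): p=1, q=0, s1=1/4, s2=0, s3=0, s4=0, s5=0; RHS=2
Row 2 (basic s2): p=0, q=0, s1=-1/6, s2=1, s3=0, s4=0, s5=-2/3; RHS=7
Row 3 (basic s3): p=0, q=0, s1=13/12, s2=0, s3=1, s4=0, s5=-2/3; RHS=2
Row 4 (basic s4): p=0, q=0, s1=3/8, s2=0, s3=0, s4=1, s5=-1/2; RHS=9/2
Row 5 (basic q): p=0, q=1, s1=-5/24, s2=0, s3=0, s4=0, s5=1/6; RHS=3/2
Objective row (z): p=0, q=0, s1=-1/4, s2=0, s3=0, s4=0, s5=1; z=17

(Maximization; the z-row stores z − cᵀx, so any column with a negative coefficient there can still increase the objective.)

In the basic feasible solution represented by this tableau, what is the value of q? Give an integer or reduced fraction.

q is basic (row 5); its value is the RHS of that row: 3/2.

3/2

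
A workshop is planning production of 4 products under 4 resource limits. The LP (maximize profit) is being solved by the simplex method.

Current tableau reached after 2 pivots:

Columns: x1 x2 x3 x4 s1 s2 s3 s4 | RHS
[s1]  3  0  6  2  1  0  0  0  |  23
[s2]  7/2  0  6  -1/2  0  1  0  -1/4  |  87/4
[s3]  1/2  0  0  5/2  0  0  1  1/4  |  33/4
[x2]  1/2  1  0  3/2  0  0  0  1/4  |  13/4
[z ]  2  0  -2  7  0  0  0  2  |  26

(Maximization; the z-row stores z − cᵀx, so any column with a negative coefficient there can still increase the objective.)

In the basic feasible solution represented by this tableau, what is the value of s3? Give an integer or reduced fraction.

s3 is basic (row 3); its value is the RHS of that row: 33/4.

33/4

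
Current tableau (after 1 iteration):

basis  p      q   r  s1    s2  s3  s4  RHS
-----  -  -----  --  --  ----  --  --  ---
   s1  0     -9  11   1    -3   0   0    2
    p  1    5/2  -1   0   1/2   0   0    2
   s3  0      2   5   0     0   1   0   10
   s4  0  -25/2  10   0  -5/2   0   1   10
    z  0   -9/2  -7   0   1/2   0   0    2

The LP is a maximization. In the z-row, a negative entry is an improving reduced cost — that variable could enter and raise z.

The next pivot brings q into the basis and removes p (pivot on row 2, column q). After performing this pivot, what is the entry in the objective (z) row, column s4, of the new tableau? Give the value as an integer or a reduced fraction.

Pivot element is row 2, column q: 5/2.
Normalize row 2: new (row 2, s4) = 0/(5/2) = 0.
z-row ← z-row − (-9/2)·(new row 2): 0 − (-9/2)·0 = 0.

0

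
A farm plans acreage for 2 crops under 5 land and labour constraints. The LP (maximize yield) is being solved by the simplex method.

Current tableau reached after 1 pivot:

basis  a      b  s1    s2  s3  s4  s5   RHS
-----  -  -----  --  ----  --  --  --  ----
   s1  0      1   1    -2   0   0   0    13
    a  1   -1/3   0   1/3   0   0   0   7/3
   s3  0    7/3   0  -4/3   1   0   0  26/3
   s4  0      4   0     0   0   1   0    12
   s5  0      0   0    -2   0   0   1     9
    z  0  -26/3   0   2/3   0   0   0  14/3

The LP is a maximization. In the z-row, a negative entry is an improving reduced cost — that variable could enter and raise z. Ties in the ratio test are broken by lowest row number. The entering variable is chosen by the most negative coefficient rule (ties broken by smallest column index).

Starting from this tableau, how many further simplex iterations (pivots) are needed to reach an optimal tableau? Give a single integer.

1

pivot: b in, s4 out → z = 92/3
No improving column remains; optimal.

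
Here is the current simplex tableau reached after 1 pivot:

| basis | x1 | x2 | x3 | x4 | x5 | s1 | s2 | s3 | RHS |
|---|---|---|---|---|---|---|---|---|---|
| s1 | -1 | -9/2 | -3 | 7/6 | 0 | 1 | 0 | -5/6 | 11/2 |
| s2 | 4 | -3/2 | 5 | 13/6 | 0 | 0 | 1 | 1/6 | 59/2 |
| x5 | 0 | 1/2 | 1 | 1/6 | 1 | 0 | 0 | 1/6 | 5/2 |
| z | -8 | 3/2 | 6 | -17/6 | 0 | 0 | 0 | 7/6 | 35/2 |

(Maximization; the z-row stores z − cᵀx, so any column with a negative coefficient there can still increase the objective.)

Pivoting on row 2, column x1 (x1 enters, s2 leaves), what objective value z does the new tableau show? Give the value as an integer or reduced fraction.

153/2

Minimum ratio for x1: (59/2)/4 = 59/8.
z changes by −(z-row coeff of x1)·ratio = −(-8)·(59/8) = 59.
New z = 35/2 + 59 = 153/2.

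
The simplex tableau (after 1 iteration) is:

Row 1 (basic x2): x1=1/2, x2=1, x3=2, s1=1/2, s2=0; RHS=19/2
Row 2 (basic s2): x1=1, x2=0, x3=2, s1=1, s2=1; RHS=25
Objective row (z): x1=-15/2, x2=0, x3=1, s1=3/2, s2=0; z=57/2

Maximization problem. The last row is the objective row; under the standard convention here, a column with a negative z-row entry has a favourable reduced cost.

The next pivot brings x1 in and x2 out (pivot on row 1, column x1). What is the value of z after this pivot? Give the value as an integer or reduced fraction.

171

Minimum ratio for x1: (19/2)/(1/2) = 19.
z changes by −(z-row coeff of x1)·ratio = −(-15/2)·19 = 285/2.
New z = 57/2 + (285/2) = 171.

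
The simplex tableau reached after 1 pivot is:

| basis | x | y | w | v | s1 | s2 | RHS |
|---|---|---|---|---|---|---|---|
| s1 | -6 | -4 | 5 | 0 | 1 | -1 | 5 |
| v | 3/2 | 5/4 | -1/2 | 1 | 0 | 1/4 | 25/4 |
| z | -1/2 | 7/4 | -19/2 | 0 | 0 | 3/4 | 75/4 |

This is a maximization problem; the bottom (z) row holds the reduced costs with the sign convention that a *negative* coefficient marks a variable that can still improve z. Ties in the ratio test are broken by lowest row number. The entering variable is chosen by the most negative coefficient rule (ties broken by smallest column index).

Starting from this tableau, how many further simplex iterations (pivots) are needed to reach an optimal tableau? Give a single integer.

2

pivot: w in, s1 out → z = 113/4
pivot: x in, v out → z = 235/2
No improving column remains; optimal.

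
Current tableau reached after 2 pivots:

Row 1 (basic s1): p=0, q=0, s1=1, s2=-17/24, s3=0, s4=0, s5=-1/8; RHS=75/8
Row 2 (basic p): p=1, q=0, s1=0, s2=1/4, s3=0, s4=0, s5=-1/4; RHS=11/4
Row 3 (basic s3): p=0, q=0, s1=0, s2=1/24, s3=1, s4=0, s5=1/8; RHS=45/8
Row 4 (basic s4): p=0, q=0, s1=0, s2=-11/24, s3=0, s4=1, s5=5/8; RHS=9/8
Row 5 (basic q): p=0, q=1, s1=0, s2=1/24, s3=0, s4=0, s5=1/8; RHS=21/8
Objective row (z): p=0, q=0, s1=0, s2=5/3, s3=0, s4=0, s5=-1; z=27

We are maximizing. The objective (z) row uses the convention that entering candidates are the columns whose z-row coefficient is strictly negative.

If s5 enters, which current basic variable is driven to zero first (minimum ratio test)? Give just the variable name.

s4

Ratios: row 1 (s1): entry -1/8 ≤ 0, skip; row 2 (p): entry -1/4 ≤ 0, skip; row 3 (s3): (45/8)/(1/8) = 45; row 4 (s4): (9/8)/(5/8) = 9/5; row 5 (q): (21/8)/(1/8) = 21.
Minimum ratio 9/5 is in the s4 row, so s4 leaves.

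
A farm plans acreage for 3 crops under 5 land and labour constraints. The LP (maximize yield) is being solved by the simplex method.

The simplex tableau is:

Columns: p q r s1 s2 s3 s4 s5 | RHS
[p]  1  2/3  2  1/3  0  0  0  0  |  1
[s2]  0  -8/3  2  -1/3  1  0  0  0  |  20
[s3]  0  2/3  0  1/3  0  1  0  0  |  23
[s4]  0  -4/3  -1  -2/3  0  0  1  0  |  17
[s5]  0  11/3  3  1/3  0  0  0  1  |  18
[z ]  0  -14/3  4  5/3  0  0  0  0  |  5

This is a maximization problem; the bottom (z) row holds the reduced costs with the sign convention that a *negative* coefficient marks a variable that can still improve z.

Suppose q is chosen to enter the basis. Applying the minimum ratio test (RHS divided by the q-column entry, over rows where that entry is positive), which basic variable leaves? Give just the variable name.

p

Ratios: row 1 (p): 1/(2/3) = 3/2; row 2 (s2): entry -8/3 ≤ 0, skip; row 3 (s3): 23/(2/3) = 69/2; row 4 (s4): entry -4/3 ≤ 0, skip; row 5 (s5): 18/(11/3) = 54/11.
Minimum ratio 3/2 is in the p row, so p leaves.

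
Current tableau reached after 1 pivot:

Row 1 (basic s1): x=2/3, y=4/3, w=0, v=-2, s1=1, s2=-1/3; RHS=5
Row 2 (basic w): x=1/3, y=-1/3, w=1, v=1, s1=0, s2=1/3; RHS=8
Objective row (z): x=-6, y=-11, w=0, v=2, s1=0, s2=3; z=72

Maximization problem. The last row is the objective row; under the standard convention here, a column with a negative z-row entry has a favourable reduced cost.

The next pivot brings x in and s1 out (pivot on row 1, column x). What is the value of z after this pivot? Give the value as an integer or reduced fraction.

117

Minimum ratio for x: 5/(2/3) = 15/2.
z changes by −(z-row coeff of x)·ratio = −(-6)·(15/2) = 45.
New z = 72 + 45 = 117.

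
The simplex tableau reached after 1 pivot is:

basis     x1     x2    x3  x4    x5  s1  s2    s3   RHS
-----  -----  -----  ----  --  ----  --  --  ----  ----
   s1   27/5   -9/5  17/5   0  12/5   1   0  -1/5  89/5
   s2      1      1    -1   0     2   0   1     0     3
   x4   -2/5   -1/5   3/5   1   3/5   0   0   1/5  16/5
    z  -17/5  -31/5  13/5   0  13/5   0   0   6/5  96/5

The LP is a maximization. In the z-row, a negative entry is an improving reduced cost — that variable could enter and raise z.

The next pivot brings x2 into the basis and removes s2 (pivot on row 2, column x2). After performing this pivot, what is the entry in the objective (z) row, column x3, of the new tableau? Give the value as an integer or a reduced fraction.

-18/5

Pivot element is row 2, column x2: 1.
Normalize row 2: new (row 2, x3) = (-1)/1 = -1.
z-row ← z-row − (-31/5)·(new row 2): 13/5 − (-31/5)·(-1) = -18/5.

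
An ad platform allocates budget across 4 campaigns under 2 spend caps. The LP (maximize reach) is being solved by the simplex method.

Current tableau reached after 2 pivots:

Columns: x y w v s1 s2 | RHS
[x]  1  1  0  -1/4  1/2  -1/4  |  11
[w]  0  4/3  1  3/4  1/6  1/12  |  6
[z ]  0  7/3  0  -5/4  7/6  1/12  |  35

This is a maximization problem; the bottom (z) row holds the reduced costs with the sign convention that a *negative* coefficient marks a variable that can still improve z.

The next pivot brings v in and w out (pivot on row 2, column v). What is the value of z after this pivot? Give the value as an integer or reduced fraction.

Minimum ratio for v: 6/(3/4) = 8.
z changes by −(z-row coeff of v)·ratio = −(-5/4)·8 = 10.
New z = 35 + 10 = 45.

45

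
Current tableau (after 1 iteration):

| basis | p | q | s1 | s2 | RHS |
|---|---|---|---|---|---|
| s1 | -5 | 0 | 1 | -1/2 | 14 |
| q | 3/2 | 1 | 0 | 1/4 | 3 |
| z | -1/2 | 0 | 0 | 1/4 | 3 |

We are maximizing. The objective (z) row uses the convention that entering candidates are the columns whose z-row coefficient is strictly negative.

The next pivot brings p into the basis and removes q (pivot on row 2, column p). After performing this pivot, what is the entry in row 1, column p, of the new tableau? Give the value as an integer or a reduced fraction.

Pivot element is row 2, column p: 3/2.
Normalize row 2: new (row 2, p) = (3/2)/(3/2) = 1.
row 1 ← row 1 − (-5)·(new row 2): -5 − (-5)·1 = 0.

0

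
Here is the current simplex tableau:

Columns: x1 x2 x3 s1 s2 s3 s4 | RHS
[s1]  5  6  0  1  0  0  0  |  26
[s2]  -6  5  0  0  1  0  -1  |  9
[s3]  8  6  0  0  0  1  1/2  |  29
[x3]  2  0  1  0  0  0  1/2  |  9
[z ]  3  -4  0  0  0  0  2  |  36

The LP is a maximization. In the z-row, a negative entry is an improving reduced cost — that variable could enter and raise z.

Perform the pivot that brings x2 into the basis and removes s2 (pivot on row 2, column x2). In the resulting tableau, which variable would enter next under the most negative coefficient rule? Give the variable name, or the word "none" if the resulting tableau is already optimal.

x1

Pivot element 5. New z-row = old z-row − (-4)·(row 2/5).
Updated z-row coefficients: x1: -9/5, x2: 0, x3: 0, s1: 0, s2: 4/5, s3: 0, s4: 6/5.
The most negative is -9/5 in column x1, so x1 would enter next.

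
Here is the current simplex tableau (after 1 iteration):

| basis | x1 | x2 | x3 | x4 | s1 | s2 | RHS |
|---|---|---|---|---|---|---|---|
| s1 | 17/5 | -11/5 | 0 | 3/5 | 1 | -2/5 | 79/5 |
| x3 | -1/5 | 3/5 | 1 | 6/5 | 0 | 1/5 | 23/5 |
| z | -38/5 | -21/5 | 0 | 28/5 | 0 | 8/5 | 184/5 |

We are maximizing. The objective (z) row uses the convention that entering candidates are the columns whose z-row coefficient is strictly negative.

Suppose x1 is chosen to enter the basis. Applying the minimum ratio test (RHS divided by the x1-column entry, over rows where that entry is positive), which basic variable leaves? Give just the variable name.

Ratios: row 1 (s1): (79/5)/(17/5) = 79/17; row 2 (x3): entry -1/5 ≤ 0, skip.
Minimum ratio 79/17 is in the s1 row, so s1 leaves.

s1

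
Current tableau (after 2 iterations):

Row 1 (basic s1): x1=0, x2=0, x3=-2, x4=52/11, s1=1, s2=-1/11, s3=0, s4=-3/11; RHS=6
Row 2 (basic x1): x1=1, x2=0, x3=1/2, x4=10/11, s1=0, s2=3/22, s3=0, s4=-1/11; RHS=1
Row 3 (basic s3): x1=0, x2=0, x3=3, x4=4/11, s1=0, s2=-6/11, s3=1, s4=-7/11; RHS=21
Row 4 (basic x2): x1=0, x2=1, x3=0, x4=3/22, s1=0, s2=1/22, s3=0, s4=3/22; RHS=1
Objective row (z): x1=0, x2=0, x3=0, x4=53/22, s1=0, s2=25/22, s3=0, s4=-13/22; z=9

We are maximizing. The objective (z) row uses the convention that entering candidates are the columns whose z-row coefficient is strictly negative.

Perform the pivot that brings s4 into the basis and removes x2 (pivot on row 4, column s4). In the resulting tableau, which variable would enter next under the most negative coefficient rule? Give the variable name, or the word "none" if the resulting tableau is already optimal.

none

Pivot element 3/22. New z-row = old z-row − (-13/22)·(row 4/(3/22)).
Updated z-row coefficients: x1: 0, x2: 13/3, x3: 0, x4: 3, s1: 0, s2: 4/3, s3: 0, s4: 0.
No coefficient is strictly negative; the tableau after this pivot is optimal.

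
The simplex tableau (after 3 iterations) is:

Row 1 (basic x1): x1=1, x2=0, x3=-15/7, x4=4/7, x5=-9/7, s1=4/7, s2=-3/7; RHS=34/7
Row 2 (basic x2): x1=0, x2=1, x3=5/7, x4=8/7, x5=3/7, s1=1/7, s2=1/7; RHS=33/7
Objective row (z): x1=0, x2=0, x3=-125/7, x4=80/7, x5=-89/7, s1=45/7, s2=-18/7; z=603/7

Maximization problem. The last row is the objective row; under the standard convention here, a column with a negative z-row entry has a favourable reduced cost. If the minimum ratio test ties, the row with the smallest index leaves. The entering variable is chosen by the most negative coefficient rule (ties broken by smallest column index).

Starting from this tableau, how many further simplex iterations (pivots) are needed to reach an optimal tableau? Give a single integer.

pivot: x3 in, x2 out → z = 204
pivot: x5 in, x3 out → z = 226
No improving column remains; optimal.

2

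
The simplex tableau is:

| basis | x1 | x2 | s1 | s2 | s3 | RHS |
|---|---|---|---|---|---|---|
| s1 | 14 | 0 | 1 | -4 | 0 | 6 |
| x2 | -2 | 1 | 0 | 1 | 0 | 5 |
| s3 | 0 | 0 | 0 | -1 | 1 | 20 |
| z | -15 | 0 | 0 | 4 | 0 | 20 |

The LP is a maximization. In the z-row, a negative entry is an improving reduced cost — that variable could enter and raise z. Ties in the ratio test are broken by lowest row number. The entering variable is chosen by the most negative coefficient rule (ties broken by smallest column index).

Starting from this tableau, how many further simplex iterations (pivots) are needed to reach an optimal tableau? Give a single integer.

pivot: x1 in, s1 out → z = 185/7
pivot: s2 in, x2 out → z = 91/3
No improving column remains; optimal.

2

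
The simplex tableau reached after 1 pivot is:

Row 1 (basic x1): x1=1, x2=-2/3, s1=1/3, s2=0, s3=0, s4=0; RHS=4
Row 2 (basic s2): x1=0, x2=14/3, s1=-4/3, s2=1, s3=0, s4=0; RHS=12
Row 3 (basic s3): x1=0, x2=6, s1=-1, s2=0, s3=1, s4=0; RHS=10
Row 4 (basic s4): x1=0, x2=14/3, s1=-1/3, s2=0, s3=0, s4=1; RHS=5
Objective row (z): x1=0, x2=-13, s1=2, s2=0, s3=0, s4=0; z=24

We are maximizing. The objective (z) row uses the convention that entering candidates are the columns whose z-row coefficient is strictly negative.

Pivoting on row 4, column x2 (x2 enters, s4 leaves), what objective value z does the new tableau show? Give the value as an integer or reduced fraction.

531/14

Minimum ratio for x2: 5/(14/3) = 15/14.
z changes by −(z-row coeff of x2)·ratio = −(-13)·(15/14) = 195/14.
New z = 24 + (195/14) = 531/14.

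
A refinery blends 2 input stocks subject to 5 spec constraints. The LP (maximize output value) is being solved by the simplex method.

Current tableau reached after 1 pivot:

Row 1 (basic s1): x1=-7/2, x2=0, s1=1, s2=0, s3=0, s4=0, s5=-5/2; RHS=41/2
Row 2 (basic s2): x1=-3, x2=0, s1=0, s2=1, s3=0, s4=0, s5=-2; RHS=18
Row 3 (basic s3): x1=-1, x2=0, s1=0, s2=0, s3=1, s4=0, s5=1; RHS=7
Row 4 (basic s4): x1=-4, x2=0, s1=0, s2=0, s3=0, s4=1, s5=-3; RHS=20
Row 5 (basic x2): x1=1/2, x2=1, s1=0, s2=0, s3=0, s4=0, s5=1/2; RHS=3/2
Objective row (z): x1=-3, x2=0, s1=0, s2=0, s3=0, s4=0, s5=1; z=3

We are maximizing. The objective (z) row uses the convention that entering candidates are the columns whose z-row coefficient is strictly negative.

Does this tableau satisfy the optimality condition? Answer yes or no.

no

Column x1 has objective-row coefficient -3, which is negative; an improving pivot exists, so not yet optimal.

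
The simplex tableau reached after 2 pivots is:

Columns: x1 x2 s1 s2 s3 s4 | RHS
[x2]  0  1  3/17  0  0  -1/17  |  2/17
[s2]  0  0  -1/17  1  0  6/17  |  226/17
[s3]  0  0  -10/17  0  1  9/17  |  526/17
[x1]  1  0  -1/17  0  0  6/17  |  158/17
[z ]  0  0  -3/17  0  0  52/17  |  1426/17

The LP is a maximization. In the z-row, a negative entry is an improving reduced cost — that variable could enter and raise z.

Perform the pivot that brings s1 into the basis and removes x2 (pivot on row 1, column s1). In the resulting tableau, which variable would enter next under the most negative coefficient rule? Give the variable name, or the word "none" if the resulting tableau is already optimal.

none

Pivot element 3/17. New z-row = old z-row − (-3/17)·(row 1/(3/17)).
Updated z-row coefficients: x1: 0, x2: 1, s1: 0, s2: 0, s3: 0, s4: 3.
No coefficient is strictly negative; the tableau after this pivot is optimal.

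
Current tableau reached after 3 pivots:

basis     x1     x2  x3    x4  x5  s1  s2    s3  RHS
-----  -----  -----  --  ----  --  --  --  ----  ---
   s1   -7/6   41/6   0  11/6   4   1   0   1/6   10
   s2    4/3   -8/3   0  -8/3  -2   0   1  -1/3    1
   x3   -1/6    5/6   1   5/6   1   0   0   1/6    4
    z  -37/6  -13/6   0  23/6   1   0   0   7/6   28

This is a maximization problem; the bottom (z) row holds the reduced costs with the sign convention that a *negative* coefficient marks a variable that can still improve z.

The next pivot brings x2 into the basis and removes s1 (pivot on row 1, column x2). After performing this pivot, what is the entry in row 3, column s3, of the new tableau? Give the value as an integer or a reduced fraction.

Pivot element is row 1, column x2: 41/6.
Normalize row 1: new (row 1, s3) = (1/6)/(41/6) = 1/41.
row 3 ← row 3 − (5/6)·(new row 1): 1/6 − (5/6)·(1/41) = 6/41.

6/41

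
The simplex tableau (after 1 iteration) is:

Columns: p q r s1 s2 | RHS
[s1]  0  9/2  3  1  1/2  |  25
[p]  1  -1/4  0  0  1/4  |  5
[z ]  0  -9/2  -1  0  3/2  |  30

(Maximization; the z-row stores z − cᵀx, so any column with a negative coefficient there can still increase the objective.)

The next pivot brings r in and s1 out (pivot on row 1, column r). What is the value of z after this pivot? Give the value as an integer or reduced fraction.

115/3

Minimum ratio for r: 25/3 = 25/3.
z changes by −(z-row coeff of r)·ratio = −(-1)·(25/3) = 25/3.
New z = 30 + (25/3) = 115/3.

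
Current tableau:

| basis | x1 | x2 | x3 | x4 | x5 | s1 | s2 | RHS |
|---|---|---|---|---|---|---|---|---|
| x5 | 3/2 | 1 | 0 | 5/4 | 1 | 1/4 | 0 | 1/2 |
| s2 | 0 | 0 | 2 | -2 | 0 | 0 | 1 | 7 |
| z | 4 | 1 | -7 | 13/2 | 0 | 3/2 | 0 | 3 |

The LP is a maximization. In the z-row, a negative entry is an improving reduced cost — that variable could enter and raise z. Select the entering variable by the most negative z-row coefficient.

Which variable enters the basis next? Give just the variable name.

Objective-row coefficients: x1: 4, x2: 1, x3: -7, x4: 13/2, x5: 0, s1: 3/2, s2: 0.
The most negative is -7 in column x3, so x3 enters.

x3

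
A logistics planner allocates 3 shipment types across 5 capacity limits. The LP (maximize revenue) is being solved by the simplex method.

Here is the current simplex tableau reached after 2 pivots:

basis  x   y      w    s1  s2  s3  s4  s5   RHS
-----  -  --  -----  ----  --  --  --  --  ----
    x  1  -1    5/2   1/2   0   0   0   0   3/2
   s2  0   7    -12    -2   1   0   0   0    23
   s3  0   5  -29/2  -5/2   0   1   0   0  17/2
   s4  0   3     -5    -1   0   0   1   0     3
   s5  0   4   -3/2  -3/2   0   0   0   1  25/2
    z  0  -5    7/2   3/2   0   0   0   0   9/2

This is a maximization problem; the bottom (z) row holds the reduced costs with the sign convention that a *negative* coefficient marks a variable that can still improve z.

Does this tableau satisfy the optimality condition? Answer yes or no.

Column y has objective-row coefficient -5, which is negative; an improving pivot exists, so not yet optimal.

no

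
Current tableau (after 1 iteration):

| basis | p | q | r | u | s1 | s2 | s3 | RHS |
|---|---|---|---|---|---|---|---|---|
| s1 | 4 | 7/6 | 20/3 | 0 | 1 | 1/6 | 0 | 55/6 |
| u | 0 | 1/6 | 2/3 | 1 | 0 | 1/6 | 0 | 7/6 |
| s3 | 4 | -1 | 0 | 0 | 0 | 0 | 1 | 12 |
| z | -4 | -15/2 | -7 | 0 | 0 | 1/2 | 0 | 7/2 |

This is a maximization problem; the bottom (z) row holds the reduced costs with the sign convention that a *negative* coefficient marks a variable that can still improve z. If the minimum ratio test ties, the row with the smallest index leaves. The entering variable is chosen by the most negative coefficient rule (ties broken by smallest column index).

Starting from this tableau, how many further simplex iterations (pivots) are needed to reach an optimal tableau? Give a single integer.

2

pivot: q in, u out → z = 56
pivot: p in, s1 out → z = 57
No improving column remains; optimal.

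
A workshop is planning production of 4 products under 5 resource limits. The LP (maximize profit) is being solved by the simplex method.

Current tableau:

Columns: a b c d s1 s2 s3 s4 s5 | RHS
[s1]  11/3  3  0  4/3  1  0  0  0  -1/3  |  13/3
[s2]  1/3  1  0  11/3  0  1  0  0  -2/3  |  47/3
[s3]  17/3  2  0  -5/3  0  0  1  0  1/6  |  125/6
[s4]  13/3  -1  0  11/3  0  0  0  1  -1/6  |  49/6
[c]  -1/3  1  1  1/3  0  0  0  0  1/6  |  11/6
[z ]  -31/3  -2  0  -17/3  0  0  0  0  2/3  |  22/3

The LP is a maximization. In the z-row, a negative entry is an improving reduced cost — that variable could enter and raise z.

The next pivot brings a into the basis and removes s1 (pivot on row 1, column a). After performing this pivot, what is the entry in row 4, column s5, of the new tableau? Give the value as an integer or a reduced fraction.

Pivot element is row 1, column a: 11/3.
Normalize row 1: new (row 1, s5) = (-1/3)/(11/3) = -1/11.
row 4 ← row 4 − (13/3)·(new row 1): -1/6 − (13/3)·(-1/11) = 5/22.

5/22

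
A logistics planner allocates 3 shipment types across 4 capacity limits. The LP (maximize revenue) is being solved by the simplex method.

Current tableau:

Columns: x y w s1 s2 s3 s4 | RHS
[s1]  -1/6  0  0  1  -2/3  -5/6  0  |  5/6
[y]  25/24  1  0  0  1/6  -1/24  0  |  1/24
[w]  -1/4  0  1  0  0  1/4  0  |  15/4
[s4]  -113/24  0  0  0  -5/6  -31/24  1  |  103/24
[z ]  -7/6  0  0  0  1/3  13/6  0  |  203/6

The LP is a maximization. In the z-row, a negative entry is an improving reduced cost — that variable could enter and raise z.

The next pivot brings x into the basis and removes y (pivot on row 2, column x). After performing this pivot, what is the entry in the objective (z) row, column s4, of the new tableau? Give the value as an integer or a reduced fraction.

0

Pivot element is row 2, column x: 25/24.
Normalize row 2: new (row 2, s4) = 0/(25/24) = 0.
z-row ← z-row − (-7/6)·(new row 2): 0 − (-7/6)·0 = 0.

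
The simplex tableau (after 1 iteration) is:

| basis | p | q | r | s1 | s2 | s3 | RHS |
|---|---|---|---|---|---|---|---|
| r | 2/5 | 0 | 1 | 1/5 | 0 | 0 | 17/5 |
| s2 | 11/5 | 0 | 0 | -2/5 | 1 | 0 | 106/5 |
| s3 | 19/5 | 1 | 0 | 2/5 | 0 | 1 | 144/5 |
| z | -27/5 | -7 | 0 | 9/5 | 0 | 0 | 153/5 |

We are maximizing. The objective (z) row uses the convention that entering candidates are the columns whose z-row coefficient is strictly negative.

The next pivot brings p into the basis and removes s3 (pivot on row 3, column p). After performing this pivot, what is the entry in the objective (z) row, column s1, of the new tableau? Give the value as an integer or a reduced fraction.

Pivot element is row 3, column p: 19/5.
Normalize row 3: new (row 3, s1) = (2/5)/(19/5) = 2/19.
z-row ← z-row − (-27/5)·(new row 3): 9/5 − (-27/5)·(2/19) = 45/19.

45/19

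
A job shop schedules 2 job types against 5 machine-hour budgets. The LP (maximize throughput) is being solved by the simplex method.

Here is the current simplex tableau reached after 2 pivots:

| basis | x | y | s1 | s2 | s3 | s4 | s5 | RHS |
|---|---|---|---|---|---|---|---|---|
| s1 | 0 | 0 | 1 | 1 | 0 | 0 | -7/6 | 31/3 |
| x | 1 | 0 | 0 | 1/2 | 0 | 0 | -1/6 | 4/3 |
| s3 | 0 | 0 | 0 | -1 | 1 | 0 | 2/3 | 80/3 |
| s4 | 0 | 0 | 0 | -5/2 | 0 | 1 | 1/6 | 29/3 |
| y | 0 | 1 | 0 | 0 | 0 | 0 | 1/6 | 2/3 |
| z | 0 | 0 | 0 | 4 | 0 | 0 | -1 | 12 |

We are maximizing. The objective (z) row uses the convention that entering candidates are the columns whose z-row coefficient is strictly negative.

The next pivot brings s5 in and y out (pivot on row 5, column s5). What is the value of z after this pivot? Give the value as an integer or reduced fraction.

Minimum ratio for s5: (2/3)/(1/6) = 4.
z changes by −(z-row coeff of s5)·ratio = −(-1)·4 = 4.
New z = 12 + 4 = 16.

16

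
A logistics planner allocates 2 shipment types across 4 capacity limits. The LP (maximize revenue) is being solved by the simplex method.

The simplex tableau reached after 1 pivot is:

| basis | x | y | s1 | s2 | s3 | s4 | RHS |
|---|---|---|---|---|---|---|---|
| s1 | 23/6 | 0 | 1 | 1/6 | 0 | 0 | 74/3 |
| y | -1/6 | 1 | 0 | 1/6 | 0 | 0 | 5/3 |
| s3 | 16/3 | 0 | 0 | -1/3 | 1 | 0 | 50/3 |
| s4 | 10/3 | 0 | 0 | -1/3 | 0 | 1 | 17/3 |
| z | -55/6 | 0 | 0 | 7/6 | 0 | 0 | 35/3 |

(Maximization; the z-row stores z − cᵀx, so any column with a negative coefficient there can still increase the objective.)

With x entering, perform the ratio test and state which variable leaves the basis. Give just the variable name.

Ratios: row 1 (s1): (74/3)/(23/6) = 148/23; row 2 (y): entry -1/6 ≤ 0, skip; row 3 (s3): (50/3)/(16/3) = 25/8; row 4 (s4): (17/3)/(10/3) = 17/10.
Minimum ratio 17/10 is in the s4 row, so s4 leaves.

s4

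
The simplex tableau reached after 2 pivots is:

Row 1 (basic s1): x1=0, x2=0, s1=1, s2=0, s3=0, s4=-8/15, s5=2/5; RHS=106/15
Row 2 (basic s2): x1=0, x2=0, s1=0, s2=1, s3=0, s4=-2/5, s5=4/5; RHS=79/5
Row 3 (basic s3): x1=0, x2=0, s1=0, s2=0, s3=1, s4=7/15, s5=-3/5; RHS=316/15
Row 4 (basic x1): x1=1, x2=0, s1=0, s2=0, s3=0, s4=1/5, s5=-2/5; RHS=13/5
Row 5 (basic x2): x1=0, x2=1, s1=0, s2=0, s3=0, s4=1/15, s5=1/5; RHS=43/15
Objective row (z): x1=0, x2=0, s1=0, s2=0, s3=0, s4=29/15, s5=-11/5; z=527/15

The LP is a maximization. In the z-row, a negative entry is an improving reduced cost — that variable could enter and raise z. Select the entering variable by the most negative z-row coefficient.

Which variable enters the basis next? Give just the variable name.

s5

Objective-row coefficients: x1: 0, x2: 0, s1: 0, s2: 0, s3: 0, s4: 29/15, s5: -11/5.
The most negative is -11/5 in column s5, so s5 enters.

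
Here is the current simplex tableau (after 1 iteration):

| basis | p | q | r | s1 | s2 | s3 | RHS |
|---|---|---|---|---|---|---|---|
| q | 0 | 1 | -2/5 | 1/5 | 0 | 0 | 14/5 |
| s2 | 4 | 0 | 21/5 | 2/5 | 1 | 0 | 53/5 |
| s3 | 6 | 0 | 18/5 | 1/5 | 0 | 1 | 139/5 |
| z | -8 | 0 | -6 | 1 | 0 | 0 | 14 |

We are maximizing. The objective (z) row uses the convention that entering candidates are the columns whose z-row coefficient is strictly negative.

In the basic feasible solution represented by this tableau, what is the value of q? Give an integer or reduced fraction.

q is basic (row 1); its value is the RHS of that row: 14/5.

14/5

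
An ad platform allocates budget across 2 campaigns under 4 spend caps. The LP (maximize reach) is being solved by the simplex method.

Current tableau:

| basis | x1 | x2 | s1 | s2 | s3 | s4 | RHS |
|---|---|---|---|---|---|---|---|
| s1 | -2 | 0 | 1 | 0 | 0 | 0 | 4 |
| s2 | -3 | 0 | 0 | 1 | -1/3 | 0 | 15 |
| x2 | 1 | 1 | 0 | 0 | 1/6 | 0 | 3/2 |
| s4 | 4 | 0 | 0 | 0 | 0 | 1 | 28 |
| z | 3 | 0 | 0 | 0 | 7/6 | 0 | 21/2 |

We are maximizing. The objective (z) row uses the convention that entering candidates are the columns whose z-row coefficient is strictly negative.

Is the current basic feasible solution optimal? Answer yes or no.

yes

No objective-row coefficient is strictly negative, so no entering variable exists; the tableau is optimal.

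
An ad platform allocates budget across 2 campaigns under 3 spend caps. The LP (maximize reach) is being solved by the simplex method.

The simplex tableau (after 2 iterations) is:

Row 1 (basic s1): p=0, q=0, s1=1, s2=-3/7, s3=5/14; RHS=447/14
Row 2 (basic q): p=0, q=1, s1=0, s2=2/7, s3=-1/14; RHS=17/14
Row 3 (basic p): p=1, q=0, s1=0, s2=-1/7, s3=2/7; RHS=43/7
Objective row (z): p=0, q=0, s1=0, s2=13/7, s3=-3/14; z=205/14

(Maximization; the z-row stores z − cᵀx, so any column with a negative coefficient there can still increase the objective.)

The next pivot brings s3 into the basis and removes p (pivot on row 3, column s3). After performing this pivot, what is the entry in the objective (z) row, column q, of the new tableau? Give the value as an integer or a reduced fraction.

Pivot element is row 3, column s3: 2/7.
Normalize row 3: new (row 3, q) = 0/(2/7) = 0.
z-row ← z-row − (-3/14)·(new row 3): 0 − (-3/14)·0 = 0.

0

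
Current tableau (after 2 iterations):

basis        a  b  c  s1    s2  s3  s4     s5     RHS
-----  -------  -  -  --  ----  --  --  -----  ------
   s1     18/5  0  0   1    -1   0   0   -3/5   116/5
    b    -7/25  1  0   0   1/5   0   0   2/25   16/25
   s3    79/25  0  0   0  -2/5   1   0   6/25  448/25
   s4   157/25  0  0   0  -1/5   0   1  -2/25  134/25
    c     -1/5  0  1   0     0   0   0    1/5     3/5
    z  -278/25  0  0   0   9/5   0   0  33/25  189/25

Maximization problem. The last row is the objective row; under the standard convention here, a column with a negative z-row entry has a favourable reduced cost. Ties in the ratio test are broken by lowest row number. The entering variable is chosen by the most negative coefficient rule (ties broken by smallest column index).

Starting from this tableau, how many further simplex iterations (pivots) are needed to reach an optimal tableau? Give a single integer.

1

pivot: a in, s4 out → z = 2677/157
No improving column remains; optimal.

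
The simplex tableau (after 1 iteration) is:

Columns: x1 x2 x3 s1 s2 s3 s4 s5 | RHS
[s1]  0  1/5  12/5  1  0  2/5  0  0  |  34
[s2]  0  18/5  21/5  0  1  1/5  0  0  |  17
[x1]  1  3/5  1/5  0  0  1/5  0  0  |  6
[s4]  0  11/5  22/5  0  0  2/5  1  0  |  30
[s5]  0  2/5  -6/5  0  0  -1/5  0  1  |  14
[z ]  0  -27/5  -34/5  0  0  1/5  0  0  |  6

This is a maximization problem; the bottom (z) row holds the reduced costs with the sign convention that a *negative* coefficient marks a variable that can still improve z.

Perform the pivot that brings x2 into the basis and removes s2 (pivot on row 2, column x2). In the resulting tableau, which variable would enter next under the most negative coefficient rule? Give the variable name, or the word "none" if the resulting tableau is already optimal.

Pivot element 18/5. New z-row = old z-row − (-27/5)·(row 2/(18/5)).
Updated z-row coefficients: x1: 0, x2: 0, x3: -1/2, s1: 0, s2: 3/2, s3: 1/2, s4: 0, s5: 0.
The most negative is -1/2 in column x3, so x3 would enter next.

x3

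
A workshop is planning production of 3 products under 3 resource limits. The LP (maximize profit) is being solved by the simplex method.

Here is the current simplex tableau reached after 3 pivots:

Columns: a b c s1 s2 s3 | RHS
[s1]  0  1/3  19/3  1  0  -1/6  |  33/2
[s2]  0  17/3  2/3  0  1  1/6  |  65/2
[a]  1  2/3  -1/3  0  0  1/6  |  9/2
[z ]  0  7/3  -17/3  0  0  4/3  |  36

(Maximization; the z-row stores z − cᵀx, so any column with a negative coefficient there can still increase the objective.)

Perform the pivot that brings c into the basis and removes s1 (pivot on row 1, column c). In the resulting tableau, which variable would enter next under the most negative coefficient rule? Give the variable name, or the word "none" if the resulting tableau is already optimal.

none

Pivot element 19/3. New z-row = old z-row − (-17/3)·(row 1/(19/3)).
Updated z-row coefficients: a: 0, b: 50/19, c: 0, s1: 17/19, s2: 0, s3: 45/38.
No coefficient is strictly negative; the tableau after this pivot is optimal.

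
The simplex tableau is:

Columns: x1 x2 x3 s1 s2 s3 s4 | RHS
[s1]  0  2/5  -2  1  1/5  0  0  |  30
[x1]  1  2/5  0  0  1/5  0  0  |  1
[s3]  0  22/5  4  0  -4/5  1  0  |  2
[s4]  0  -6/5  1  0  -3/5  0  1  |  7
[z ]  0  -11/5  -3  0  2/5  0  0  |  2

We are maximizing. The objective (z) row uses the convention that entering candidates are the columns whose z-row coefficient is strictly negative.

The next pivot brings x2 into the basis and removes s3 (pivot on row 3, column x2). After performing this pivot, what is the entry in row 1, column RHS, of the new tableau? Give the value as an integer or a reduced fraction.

328/11

Pivot element is row 3, column x2: 22/5.
Normalize row 3: new (row 3, RHS) = 2/(22/5) = 5/11.
row 1 ← row 1 − (2/5)·(new row 3): 30 − (2/5)·(5/11) = 328/11.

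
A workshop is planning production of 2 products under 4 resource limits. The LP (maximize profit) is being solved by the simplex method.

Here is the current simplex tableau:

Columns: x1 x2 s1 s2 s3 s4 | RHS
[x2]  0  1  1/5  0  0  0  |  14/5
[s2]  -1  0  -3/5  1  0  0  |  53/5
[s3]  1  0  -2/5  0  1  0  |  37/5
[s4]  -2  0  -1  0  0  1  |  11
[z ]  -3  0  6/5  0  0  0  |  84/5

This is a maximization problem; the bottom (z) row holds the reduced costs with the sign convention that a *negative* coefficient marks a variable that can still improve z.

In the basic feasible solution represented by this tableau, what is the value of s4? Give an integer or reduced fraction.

s4 is basic (row 4); its value is the RHS of that row: 11.

11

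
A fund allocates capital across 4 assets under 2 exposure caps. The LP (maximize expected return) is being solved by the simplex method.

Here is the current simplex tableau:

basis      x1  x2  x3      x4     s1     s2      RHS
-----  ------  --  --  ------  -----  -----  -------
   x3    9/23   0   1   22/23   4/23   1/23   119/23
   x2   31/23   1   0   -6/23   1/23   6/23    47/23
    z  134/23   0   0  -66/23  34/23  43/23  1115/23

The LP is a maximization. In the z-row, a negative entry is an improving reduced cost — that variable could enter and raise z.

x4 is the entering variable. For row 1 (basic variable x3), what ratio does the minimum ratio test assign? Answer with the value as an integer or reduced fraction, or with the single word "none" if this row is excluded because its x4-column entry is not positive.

119/22

Ratio = RHS / (x4 entry) = (119/23) / (22/23) = 119/22.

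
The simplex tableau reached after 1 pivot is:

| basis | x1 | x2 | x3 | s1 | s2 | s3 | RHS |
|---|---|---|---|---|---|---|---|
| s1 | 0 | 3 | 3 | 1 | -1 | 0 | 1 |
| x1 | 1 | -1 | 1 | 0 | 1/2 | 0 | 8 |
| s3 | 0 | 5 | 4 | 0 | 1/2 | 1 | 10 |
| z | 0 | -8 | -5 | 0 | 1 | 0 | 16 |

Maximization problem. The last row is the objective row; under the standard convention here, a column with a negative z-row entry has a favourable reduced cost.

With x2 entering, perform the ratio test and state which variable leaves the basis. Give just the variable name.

Ratios: row 1 (s1): 1/3 = 1/3; row 2 (x1): entry -1 ≤ 0, skip; row 3 (s3): 10/5 = 2.
Minimum ratio 1/3 is in the s1 row, so s1 leaves.

s1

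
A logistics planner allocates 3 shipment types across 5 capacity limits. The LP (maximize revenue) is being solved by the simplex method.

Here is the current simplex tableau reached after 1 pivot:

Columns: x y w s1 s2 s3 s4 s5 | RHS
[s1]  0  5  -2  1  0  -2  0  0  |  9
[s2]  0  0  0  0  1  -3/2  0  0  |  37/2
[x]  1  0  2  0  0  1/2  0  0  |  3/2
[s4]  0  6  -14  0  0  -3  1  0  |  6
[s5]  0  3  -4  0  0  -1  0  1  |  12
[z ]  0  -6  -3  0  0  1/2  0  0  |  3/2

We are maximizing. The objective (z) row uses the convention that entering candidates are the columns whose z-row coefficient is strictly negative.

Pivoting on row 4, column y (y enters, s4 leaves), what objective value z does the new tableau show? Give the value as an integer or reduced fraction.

15/2

Minimum ratio for y: 6/6 = 1.
z changes by −(z-row coeff of y)·ratio = −(-6)·1 = 6.
New z = 3/2 + 6 = 15/2.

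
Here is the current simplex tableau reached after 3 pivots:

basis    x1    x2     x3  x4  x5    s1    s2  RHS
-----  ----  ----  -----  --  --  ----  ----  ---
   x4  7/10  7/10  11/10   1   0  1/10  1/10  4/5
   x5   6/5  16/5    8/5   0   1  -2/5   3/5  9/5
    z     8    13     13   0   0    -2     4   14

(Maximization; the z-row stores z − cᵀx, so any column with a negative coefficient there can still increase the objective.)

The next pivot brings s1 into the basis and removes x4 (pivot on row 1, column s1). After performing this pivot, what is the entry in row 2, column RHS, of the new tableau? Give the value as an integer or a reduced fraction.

5

Pivot element is row 1, column s1: 1/10.
Normalize row 1: new (row 1, RHS) = (4/5)/(1/10) = 8.
row 2 ← row 2 − (-2/5)·(new row 1): 9/5 − (-2/5)·8 = 5.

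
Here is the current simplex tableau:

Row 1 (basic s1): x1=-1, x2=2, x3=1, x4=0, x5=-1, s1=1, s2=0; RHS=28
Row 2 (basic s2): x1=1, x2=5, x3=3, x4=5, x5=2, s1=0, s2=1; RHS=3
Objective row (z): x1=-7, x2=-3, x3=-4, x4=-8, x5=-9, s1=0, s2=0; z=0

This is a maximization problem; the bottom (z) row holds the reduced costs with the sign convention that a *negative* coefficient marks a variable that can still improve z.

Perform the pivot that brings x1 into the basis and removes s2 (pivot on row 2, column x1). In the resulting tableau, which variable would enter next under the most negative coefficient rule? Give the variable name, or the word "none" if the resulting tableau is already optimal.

Pivot element 1. New z-row = old z-row − (-7)·(row 2/1).
Updated z-row coefficients: x1: 0, x2: 32, x3: 17, x4: 27, x5: 5, s1: 0, s2: 7.
No coefficient is strictly negative; the tableau after this pivot is optimal.

none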